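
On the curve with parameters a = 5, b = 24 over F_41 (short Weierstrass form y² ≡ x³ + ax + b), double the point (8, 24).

tangent at (8, 24): λ = (3·8² + 5)/(2·24) ≡ 33/7. 7⁻¹ ≡ 6 (mod 41) since 7·6 = 42 ≡ 1, so λ ≡ 33·6 ≡ 34.
  x = λ² - 8 - 8 = 1156 - 16 ≡ 33; y = λ·(8 - 33) - 24 ≡ 28. → (33, 28)

(33, 28)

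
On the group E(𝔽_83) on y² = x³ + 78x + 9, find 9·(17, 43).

(39, 55)

Write Q = (17, 43).
Repeated addition: build up to 9Q.
2Q: tangent at (17, 43): λ = (3·17² + 78)/(2·43) ≡ 32/3. 3⁻¹ ≡ 28 (mod 83), so λ ≡ 32·28 ≡ 66.
  x = λ² - 17 - 17 = 4356 - 34 ≡ 6; y = λ·(17 - 6) - 43 ≡ 19. → (6, 19)
3Q: (6, 19) + (17, 43). λ = (43 - 19)/(17 - 6) ≡ 24/11 mod 83. 11⁻¹ ≡ 68 (mod 83), so λ ≡ 55.
  x = λ² - 6 - 17 = 3025 - 23 ≡ 14; y = λ·(6 - 14) - 19 ≡ 39. → (14, 39)
4Q: (14, 39) + (17, 43). λ = (43 - 39)/(17 - 14) ≡ 4/3 mod 83. 3⁻¹ ≡ 28 (mod 83), so λ ≡ 29.
  x = λ² - 14 - 17 = 841 - 31 ≡ 63; y = λ·(14 - 63) - 39 ≡ 34. → (63, 34)
5Q: (63, 34) + (17, 43). λ = (43 - 34)/(17 - 63) ≡ 9/37 mod 83. 37⁻¹ ≡ 9 (mod 83), so λ ≡ 81.
  x = λ² - 63 - 17 = 6561 - 80 ≡ 7; y = λ·(63 - 7) - 34 ≡ 20. → (7, 20)
6Q: (7, 20) + (17, 43). λ = (43 - 20)/(17 - 7) ≡ 23/10 mod 83. 10⁻¹ ≡ 25 (mod 83), so λ ≡ 77.
  x = λ² - 7 - 17 = 5929 - 24 ≡ 12; y = λ·(7 - 12) - 20 ≡ 10. → (12, 10)
7Q: (12, 10) + (17, 43). λ = (43 - 10)/(17 - 12) ≡ 33/5 mod 83. 5⁻¹ ≡ 50 (mod 83) since 5·50 = 250 ≡ 1, so λ ≡ 73.
  x = λ² - 12 - 17 = 5329 - 29 ≡ 71; y = λ·(12 - 71) - 10 ≡ 82. → (71, 82)
8Q: (71, 82) + (17, 43). λ = (43 - 82)/(17 - 71) ≡ 44/29 mod 83. 29⁻¹ ≡ 63 (mod 83), so λ ≡ 33.
  x = λ² - 71 - 17 = 1089 - 88 ≡ 5; y = λ·(71 - 5) - 82 ≡ 21. → (5, 21)
9Q: (5, 21) + (17, 43). λ = (43 - 21)/(17 - 5) ≡ 22/12 mod 83. 12⁻¹ ≡ 7 (mod 83), so λ ≡ 71.
  x = λ² - 5 - 17 = 5041 - 22 ≡ 39; y = λ·(5 - 39) - 21 ≡ 55. → (39, 55)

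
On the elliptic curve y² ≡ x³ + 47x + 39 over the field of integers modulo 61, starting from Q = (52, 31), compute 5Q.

Repeated addition: build up to 5Q.
2Q: tangent at (52, 31): λ = (3·52² + 47)/(2·31) ≡ 46/1. 1⁻¹ ≡ 1 (mod 61), so λ ≡ 46·1 ≡ 46.
  x = λ² - 52 - 52 = 2116 - 104 ≡ 60; y = λ·(52 - 60) - 31 ≡ 28. → (60, 28)
3Q: (60, 28) + (52, 31). λ = (31 - 28)/(52 - 60) ≡ 3/53 mod 61. 53⁻¹ ≡ 38 (mod 61), so λ ≡ 53.
  x = λ² - 60 - 52 = 2809 - 112 ≡ 13; y = λ·(60 - 13) - 28 ≡ 23. → (13, 23)
4Q: (13, 23) + (52, 31). λ = (31 - 23)/(52 - 13) ≡ 8/39 mod 61. 39⁻¹ ≡ 36 (mod 61), so λ ≡ 44.
  x = λ² - 13 - 52 = 1936 - 65 ≡ 41; y = λ·(13 - 41) - 23 ≡ 26. → (41, 26)
5Q: (41, 26) + (52, 31). λ = (31 - 26)/(52 - 41) ≡ 5/11 mod 61. 11⁻¹ ≡ 50 (mod 61), so λ ≡ 6.
  x = λ² - 41 - 52 = 36 - 93 ≡ 4; y = λ·(41 - 4) - 26 ≡ 13. → (4, 13)

(4, 13)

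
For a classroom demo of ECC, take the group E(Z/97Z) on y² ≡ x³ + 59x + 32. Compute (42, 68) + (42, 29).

The two points share x = 42 and their y-coordinates satisfy 68 + 29 ≡ 0 (mod 97), so they are inverses. Their sum is ∞.

O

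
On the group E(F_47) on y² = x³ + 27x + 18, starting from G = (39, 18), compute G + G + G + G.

(4, 7)

Double-and-add on 4 = (100)₂. Start with G = (39, 18) for the leading 1-bit.
double: tangent at (39, 18): λ = (3·39² + 27)/(2·18) ≡ 31/36. 36⁻¹ ≡ 17 (mod 47), so λ ≡ 31·17 ≡ 10.
  x = λ² - 39 - 39 = 100 - 78 ≡ 22; y = λ·(39 - 22) - 18 ≡ 11. → (22, 11)
double: tangent at (22, 11): λ = (3·22² + 27)/(2·11) ≡ 22/22. 22⁻¹ ≡ 15 (mod 47) since 22·15 = 330 ≡ 1, so λ ≡ 22·15 ≡ 1.
  x = λ² - 22 - 22 = 1 - 44 ≡ 4; y = λ·(22 - 4) - 11 ≡ 7. → (4, 7)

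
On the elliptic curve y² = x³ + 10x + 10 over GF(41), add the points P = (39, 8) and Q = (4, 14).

(40, 32)

(39, 8) + (4, 14). λ = (14 - 8)/(4 - 39) ≡ 6/6 mod 41. 6⁻¹ ≡ 7 (mod 41) since 6·7 = 42 ≡ 1, so λ ≡ 1.
  x = λ² - 39 - 4 = 1 - 43 ≡ 40; y = λ·(39 - 40) - 8 ≡ 32. → (40, 32)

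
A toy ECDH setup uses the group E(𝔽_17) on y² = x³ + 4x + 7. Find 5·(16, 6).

(15, 12)

Write Q = (16, 6).
Repeated addition: build up to 5Q.
2Q: tangent at (16, 6): λ = (3·16² + 4)/(2·6) ≡ 7/12. 12⁻¹ ≡ 10 (mod 17), so λ ≡ 7·10 ≡ 2.
  x = λ² - 16 - 16 = 4 - 32 ≡ 6; y = λ·(16 - 6) - 6 ≡ 14. → (6, 14)
3Q: (6, 14) + (16, 6). λ = (6 - 14)/(16 - 6) ≡ 9/10 mod 17. 10⁻¹ ≡ 12 (mod 17), so λ ≡ 6.
  x = λ² - 6 - 16 = 36 - 22 ≡ 14; y = λ·(6 - 14) - 14 ≡ 6. → (14, 6)
4Q: (14, 6) + (16, 6). λ = (6 - 6)/(16 - 14) ≡ 0/2 mod 17. 2⁻¹ ≡ 9 (mod 17), so λ ≡ 0.
  x = λ² - 14 - 16 = 0 - 30 ≡ 4; y = λ·(14 - 4) - 6 ≡ 11. → (4, 11)
5Q: (4, 11) + (16, 6). λ = (6 - 11)/(16 - 4) ≡ 12/12 mod 17. 12⁻¹ ≡ 10 (mod 17) since 12·10 = 120 ≡ 1, so λ ≡ 1.
  x = λ² - 4 - 16 = 1 - 20 ≡ 15; y = λ·(4 - 15) - 11 ≡ 12. → (15, 12)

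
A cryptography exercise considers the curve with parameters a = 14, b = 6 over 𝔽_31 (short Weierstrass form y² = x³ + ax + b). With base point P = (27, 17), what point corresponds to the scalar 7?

(26, 11)

Repeated addition: build up to 7P.
2P: tangent at (27, 17): λ = (3·27² + 14)/(2·17) ≡ 0/3. 3⁻¹ ≡ 21 (mod 31) since 3·21 = 63 ≡ 1, so λ ≡ 0·21 ≡ 0.
  x = λ² - 27 - 27 = 0 - 54 ≡ 8; y = λ·(27 - 8) - 17 ≡ 14. → (8, 14)
3P: (8, 14) + (27, 17). λ = (17 - 14)/(27 - 8) ≡ 3/19 mod 31. 19⁻¹ ≡ 18 (mod 31), so λ ≡ 23.
  x = λ² - 8 - 27 = 529 - 35 ≡ 29; y = λ·(8 - 29) - 14 ≡ 30. → (29, 30)
4P: (29, 30) + (27, 17). λ = (17 - 30)/(27 - 29) ≡ 18/29 mod 31. 29⁻¹ ≡ 15 (mod 31), so λ ≡ 22.
  x = λ² - 29 - 27 = 484 - 56 ≡ 25; y = λ·(29 - 25) - 30 ≡ 27. → (25, 27)
5P: (25, 27) + (27, 17). λ = (17 - 27)/(27 - 25) ≡ 21/2 mod 31. 2⁻¹ ≡ 16 (mod 31), so λ ≡ 26.
  x = λ² - 25 - 27 = 676 - 52 ≡ 4; y = λ·(25 - 4) - 27 ≡ 23. → (4, 23)
6P: (4, 23) + (27, 17). λ = (17 - 23)/(27 - 4) ≡ 25/23 mod 31. 23⁻¹ ≡ 27 (mod 31), so λ ≡ 24.
  x = λ² - 4 - 27 = 576 - 31 ≡ 18; y = λ·(4 - 18) - 23 ≡ 13. → (18, 13)
7P: (18, 13) + (27, 17). λ = (17 - 13)/(27 - 18) ≡ 4/9 mod 31. 9⁻¹ ≡ 7 (mod 31), so λ ≡ 28.
  x = λ² - 18 - 27 = 784 - 45 ≡ 26; y = λ·(18 - 26) - 13 ≡ 11. → (26, 11)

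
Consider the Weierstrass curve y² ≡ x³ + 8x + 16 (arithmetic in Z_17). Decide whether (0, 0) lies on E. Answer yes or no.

y² = 0² ≡ 0; x³ + 8x + 16 = 16 ≡ 16 (mod 17). 0 ≠ 16.

no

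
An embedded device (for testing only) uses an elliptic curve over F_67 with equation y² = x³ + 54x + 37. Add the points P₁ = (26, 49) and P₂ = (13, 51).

(26, 49) + (13, 51). λ = (51 - 49)/(13 - 26) ≡ 2/54 mod 67. 54⁻¹ ≡ 36 (mod 67) since 54·36 = 1944 ≡ 1, so λ ≡ 5.
  x = λ² - 26 - 13 = 25 - 39 ≡ 53; y = λ·(26 - 53) - 49 ≡ 17. → (53, 17)

(53, 17)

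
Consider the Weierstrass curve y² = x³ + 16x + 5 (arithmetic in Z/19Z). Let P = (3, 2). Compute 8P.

Double-and-add on 8 = (1000)₂. Start with P = (3, 2) for the leading 1-bit.
double: tangent at (3, 2): λ = (3·3² + 16)/(2·2) ≡ 5/4. 4⁻¹ ≡ 5 (mod 19), so λ ≡ 5·5 ≡ 6.
  x = λ² - 3 - 3 = 36 - 6 ≡ 11; y = λ·(3 - 11) - 2 ≡ 7. → (11, 7)
double: tangent at (11, 7): λ = (3·11² + 16)/(2·7) ≡ 18/14. 14⁻¹ ≡ 15 (mod 19), so λ ≡ 18·15 ≡ 4.
  x = λ² - 11 - 11 = 16 - 22 ≡ 13; y = λ·(11 - 13) - 7 ≡ 4. → (13, 4)
double: tangent at (13, 4): λ = (3·13² + 16)/(2·4) ≡ 10/8. 8⁻¹ ≡ 12 (mod 19), so λ ≡ 10·12 ≡ 6.
  x = λ² - 13 - 13 = 36 - 26 ≡ 10; y = λ·(13 - 10) - 4 ≡ 14. → (10, 14)

(10, 14)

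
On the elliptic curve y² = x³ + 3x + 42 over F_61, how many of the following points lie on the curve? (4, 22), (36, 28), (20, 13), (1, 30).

(4, 22): 22² ≡ 57, rhs ≡ 57 → on.
(36, 28): 28² ≡ 52, rhs ≡ 19 → off.
(20, 13): 13² ≡ 47, rhs ≡ 50 → off.
(1, 30): 30² ≡ 46, rhs ≡ 46 → on.

2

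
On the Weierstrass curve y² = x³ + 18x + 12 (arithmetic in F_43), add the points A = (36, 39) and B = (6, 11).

(36, 39) + (6, 11). λ = (11 - 39)/(6 - 36) ≡ 15/13 mod 43. 13⁻¹ ≡ 10 (mod 43), so λ ≡ 21.
  x = λ² - 36 - 6 = 441 - 42 ≡ 12; y = λ·(36 - 12) - 39 ≡ 35. → (12, 35)

(12, 35)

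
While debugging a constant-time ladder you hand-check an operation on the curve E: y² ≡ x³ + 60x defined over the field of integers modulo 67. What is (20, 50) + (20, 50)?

(33, 14)

tangent at (20, 50): λ = (3·20² + 60)/(2·50) ≡ 54/33. 33⁻¹ ≡ 65 (mod 67), so λ ≡ 54·65 ≡ 26.
  x = λ² - 20 - 20 = 676 - 40 ≡ 33; y = λ·(20 - 33) - 50 ≡ 14. → (33, 14)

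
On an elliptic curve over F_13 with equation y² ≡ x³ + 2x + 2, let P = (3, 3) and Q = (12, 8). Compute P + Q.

(2, 12)

(3, 3) + (12, 8). λ = (8 - 3)/(12 - 3) ≡ 5/9 mod 13. 9⁻¹ ≡ 3 (mod 13), so λ ≡ 2.
  x = λ² - 3 - 12 = 4 - 15 ≡ 2; y = λ·(3 - 2) - 3 ≡ 12. → (2, 12)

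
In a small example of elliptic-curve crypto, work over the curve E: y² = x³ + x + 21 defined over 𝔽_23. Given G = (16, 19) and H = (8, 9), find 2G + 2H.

First 2G:
Repeated addition: build up to 2G.
2G: tangent at (16, 19): λ = (3·16² + 1)/(2·19) ≡ 10/15. 15⁻¹ ≡ 20 (mod 23) since 15·20 = 300 ≡ 1, so λ ≡ 10·20 ≡ 16.
  x = λ² - 16 - 16 = 256 - 32 ≡ 17; y = λ·(16 - 17) - 19 ≡ 11. → (17, 11)
2G = (17, 11).
Next 2H:
Repeated addition: build up to 2H.
2H: tangent at (8, 9): λ = (3·8² + 1)/(2·9) ≡ 9/18. 18⁻¹ ≡ 9 (mod 23), so λ ≡ 9·9 ≡ 12.
  x = λ² - 8 - 8 = 144 - 16 ≡ 13; y = λ·(8 - 13) - 9 ≡ 0. → (13, 0)
2H = (13, 0).
Finally 2G + 2H:
(17, 11) + (13, 0). λ = (0 - 11)/(13 - 17) ≡ 12/19 mod 23. 19⁻¹ ≡ 17 (mod 23), so λ ≡ 20.
  x = λ² - 17 - 13 = 400 - 30 ≡ 2; y = λ·(17 - 2) - 11 ≡ 13. → (2, 13)

(2, 13)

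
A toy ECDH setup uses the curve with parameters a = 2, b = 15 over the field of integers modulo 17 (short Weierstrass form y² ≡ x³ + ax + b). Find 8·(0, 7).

Write P = (0, 7).
Repeated addition: build up to 8P.
2P: tangent at (0, 7): λ = (3·0² + 2)/(2·7) ≡ 2/14. 14⁻¹ ≡ 11 (mod 17), so λ ≡ 2·11 ≡ 5.
  x = λ² - 0 - 0 = 25 - 0 ≡ 8; y = λ·(0 - 8) - 7 ≡ 4. → (8, 4)
3P: (8, 4) + (0, 7). λ = (7 - 4)/(0 - 8) ≡ 3/9 mod 17. 9⁻¹ ≡ 2 (mod 17), so λ ≡ 6.
  x = λ² - 8 - 0 = 36 - 8 ≡ 11; y = λ·(8 - 11) - 4 ≡ 12. → (11, 12)
4P: (11, 12) + (0, 7). λ = (7 - 12)/(0 - 11) ≡ 12/6 mod 17. 6⁻¹ ≡ 3 (mod 17), so λ ≡ 2.
  x = λ² - 11 - 0 = 4 - 11 ≡ 10; y = λ·(11 - 10) - 12 ≡ 7. → (10, 7)
5P: (10, 7) + (0, 7). λ = (7 - 7)/(0 - 10) ≡ 0/7 mod 17. 7⁻¹ ≡ 5 (mod 17), so λ ≡ 0.
  x = λ² - 10 - 0 = 0 - 10 ≡ 7; y = λ·(10 - 7) - 7 ≡ 10. → (7, 10)
6P: (7, 10) + (0, 7). λ = (7 - 10)/(0 - 7) ≡ 14/10 mod 17. 10⁻¹ ≡ 12 (mod 17), so λ ≡ 15.
  x = λ² - 7 - 0 = 225 - 7 ≡ 14; y = λ·(7 - 14) - 10 ≡ 4. → (14, 4)
7P: (14, 4) + (0, 7). λ = (7 - 4)/(0 - 14) ≡ 3/3 mod 17. 3⁻¹ ≡ 6 (mod 17), so λ ≡ 1.
  x = λ² - 14 - 0 = 1 - 14 ≡ 4; y = λ·(14 - 4) - 4 ≡ 6. → (4, 6)
8P: (4, 6) + (0, 7). λ = (7 - 6)/(0 - 4) ≡ 1/13 mod 17. 13⁻¹ ≡ 4 (mod 17), so λ ≡ 4.
  x = λ² - 4 - 0 = 16 - 4 ≡ 12; y = λ·(4 - 12) - 6 ≡ 13. → (12, 13)

(12, 13)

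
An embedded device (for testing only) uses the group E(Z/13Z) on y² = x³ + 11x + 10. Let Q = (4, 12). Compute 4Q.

Repeated addition: build up to 4Q.
2Q: tangent at (4, 12): λ = (3·4² + 11)/(2·12) ≡ 7/11. 11⁻¹ ≡ 6 (mod 13), so λ ≡ 7·6 ≡ 3.
  x = λ² - 4 - 4 = 9 - 8 ≡ 1; y = λ·(4 - 1) - 12 ≡ 10. → (1, 10)
3Q: (1, 10) + (4, 12). λ = (12 - 10)/(4 - 1) ≡ 2/3 mod 13. 3⁻¹ ≡ 9 (mod 13), so λ ≡ 5.
  x = λ² - 1 - 4 = 25 - 5 ≡ 7; y = λ·(1 - 7) - 10 ≡ 12. → (7, 12)
4Q: (7, 12) + (4, 12). λ = (12 - 12)/(4 - 7) ≡ 0/10 mod 13. 10⁻¹ ≡ 4 (mod 13), so λ ≡ 0.
  x = λ² - 7 - 4 = 0 - 11 ≡ 2; y = λ·(7 - 2) - 12 ≡ 1. → (2, 1)

(2, 1)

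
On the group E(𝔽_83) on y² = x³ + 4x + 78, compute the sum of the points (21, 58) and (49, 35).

(21, 58) + (49, 35). λ = (35 - 58)/(49 - 21) ≡ 60/28 mod 83. 28⁻¹ ≡ 3 (mod 83), so λ ≡ 14.
  x = λ² - 21 - 49 = 196 - 70 ≡ 43; y = λ·(21 - 43) - 58 ≡ 49. → (43, 49)

(43, 49)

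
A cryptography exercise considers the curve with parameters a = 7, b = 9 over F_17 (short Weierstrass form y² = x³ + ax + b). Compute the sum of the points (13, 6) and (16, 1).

(13, 6) + (16, 1). λ = (1 - 6)/(16 - 13) ≡ 12/3 mod 17. 3⁻¹ ≡ 6 (mod 17), so λ ≡ 4.
  x = λ² - 13 - 16 = 16 - 29 ≡ 4; y = λ·(13 - 4) - 6 ≡ 13. → (4, 13)

(4, 13)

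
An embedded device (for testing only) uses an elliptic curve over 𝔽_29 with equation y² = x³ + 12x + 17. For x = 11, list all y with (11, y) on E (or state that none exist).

x³ + 12x + 17 = 1480 ≡ 1 (mod 29).
Square roots of 1 mod 29: 1 and 28 (since 1² = 1 ≡ 1).

1, 28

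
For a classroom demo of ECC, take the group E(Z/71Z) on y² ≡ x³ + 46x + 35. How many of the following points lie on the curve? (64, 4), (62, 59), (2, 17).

0

(64, 4): 4² ≡ 16, rhs ≡ 9 → off.
(62, 59): 59² ≡ 2, rhs ≡ 28 → off.
(2, 17): 17² ≡ 5, rhs ≡ 64 → off.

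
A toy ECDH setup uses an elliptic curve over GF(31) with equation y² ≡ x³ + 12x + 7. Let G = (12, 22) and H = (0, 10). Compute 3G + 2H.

(26, 16)

First 3G:
Repeated addition: build up to 3G.
2G: tangent at (12, 22): λ = (3·12² + 12)/(2·22) ≡ 10/13. 13⁻¹ ≡ 12 (mod 31), so λ ≡ 10·12 ≡ 27.
  x = λ² - 12 - 12 = 729 - 24 ≡ 23; y = λ·(12 - 23) - 22 ≡ 22. → (23, 22)
3G: (23, 22) + (12, 22). λ = (22 - 22)/(12 - 23) ≡ 0/20 mod 31. 20⁻¹ ≡ 14 (mod 31) since 20·14 = 280 ≡ 1, so λ ≡ 0.
  x = λ² - 23 - 12 = 0 - 35 ≡ 27; y = λ·(23 - 27) - 22 ≡ 9. → (27, 9)
3G = (27, 9).
Next 2H:
Repeated addition: build up to 2H.
2H: tangent at (0, 10): λ = (3·0² + 12)/(2·10) ≡ 12/20. 20⁻¹ ≡ 14 (mod 31), so λ ≡ 12·14 ≡ 13.
  x = λ² - 0 - 0 = 169 - 0 ≡ 14; y = λ·(0 - 14) - 10 ≡ 25. → (14, 25)
2H = (14, 25).
Finally 3G + 2H:
(27, 9) + (14, 25). λ = (25 - 9)/(14 - 27) ≡ 16/18 mod 31. 18⁻¹ ≡ 19 (mod 31), so λ ≡ 25.
  x = λ² - 27 - 14 = 625 - 41 ≡ 26; y = λ·(27 - 26) - 9 ≡ 16. → (26, 16)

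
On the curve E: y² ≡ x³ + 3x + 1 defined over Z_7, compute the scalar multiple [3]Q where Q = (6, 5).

O

Repeated addition: build up to 3Q.
2Q: tangent at (6, 5): λ = (3·6² + 3)/(2·5) ≡ 6/3. 3⁻¹ ≡ 5 (mod 7), so λ ≡ 6·5 ≡ 2.
  x = λ² - 6 - 6 = 4 - 12 ≡ 6; y = λ·(6 - 6) - 5 ≡ 2. → (6, 2)
3Q: (6, 2) + (6, 5): same x and y₁ ≡ -y₂, so the sum is ∞.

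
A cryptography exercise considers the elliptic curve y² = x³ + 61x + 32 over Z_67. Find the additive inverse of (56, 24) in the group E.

(56, 43)

-(56, 24) = (56, -24 mod 67) = (56, 43).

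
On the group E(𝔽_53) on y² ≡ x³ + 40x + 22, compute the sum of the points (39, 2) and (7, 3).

(39, 2) + (7, 3). λ = (3 - 2)/(7 - 39) ≡ 1/21 mod 53. 21⁻¹ ≡ 48 (mod 53), so λ ≡ 48.
  x = λ² - 39 - 7 = 2304 - 46 ≡ 32; y = λ·(39 - 32) - 2 ≡ 16. → (32, 16)

(32, 16)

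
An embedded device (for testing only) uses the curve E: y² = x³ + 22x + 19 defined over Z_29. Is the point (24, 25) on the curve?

yes

y² = 25² ≡ 16; x³ + 22x + 19 = 14371 ≡ 16 (mod 29). 16 = 16.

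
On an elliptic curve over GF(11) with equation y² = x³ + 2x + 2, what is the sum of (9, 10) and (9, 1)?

The two points share x = 9 and their y-coordinates satisfy 10 + 1 ≡ 0 (mod 11), so they are inverses. Their sum is O.

O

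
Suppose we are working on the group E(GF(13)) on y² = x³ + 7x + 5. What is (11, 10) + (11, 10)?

(5, 10)

tangent at (11, 10): λ = (3·11² + 7)/(2·10) ≡ 6/7. 7⁻¹ ≡ 2 (mod 13), so λ ≡ 6·2 ≡ 12.
  x = λ² - 11 - 11 = 144 - 22 ≡ 5; y = λ·(11 - 5) - 10 ≡ 10. → (5, 10)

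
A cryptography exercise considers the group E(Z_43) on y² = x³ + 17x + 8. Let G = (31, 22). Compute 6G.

(26, 40)

Repeated addition: build up to 6G.
2G: tangent at (31, 22): λ = (3·31² + 17)/(2·22) ≡ 19/1. 1⁻¹ ≡ 1 (mod 43), so λ ≡ 19·1 ≡ 19.
  x = λ² - 31 - 31 = 361 - 62 ≡ 41; y = λ·(31 - 41) - 22 ≡ 3. → (41, 3)
3G: (41, 3) + (31, 22). λ = (22 - 3)/(31 - 41) ≡ 19/33 mod 43. 33⁻¹ ≡ 30 (mod 43) since 33·30 = 990 ≡ 1, so λ ≡ 11.
  x = λ² - 41 - 31 = 121 - 72 ≡ 6; y = λ·(41 - 6) - 3 ≡ 38. → (6, 38)
4G: (6, 38) + (31, 22). λ = (22 - 38)/(31 - 6) ≡ 27/25 mod 43. 25⁻¹ ≡ 31 (mod 43), so λ ≡ 20.
  x = λ² - 6 - 31 = 400 - 37 ≡ 19; y = λ·(6 - 19) - 38 ≡ 3. → (19, 3)
5G: (19, 3) + (31, 22). λ = (22 - 3)/(31 - 19) ≡ 19/12 mod 43. 12⁻¹ ≡ 18 (mod 43), so λ ≡ 41.
  x = λ² - 19 - 31 = 1681 - 50 ≡ 40; y = λ·(19 - 40) - 3 ≡ 39. → (40, 39)
6G: (40, 39) + (31, 22). λ = (22 - 39)/(31 - 40) ≡ 26/34 mod 43. 34⁻¹ ≡ 19 (mod 43), so λ ≡ 21.
  x = λ² - 40 - 31 = 441 - 71 ≡ 26; y = λ·(40 - 26) - 39 ≡ 40. → (26, 40)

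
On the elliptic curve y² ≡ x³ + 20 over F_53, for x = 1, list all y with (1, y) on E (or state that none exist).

x³ + 0x + 20 = 21 ≡ 21 (mod 53).
21 is a non-residue mod 53; no y exists.

none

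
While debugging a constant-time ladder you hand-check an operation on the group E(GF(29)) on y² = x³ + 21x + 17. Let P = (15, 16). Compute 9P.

Repeated addition: build up to 9P.
2P: tangent at (15, 16): λ = (3·15² + 21)/(2·16) ≡ 0/3. 3⁻¹ ≡ 10 (mod 29) since 3·10 = 30 ≡ 1, so λ ≡ 0·10 ≡ 0.
  x = λ² - 15 - 15 = 0 - 30 ≡ 28; y = λ·(15 - 28) - 16 ≡ 13. → (28, 13)
3P: (28, 13) + (15, 16). λ = (16 - 13)/(15 - 28) ≡ 3/16 mod 29. 16⁻¹ ≡ 20 (mod 29) since 16·20 = 320 ≡ 1, so λ ≡ 2.
  x = λ² - 28 - 15 = 4 - 43 ≡ 19; y = λ·(28 - 19) - 13 ≡ 5. → (19, 5)
4P: (19, 5) + (15, 16). λ = (16 - 5)/(15 - 19) ≡ 11/25 mod 29. 25⁻¹ ≡ 7 (mod 29) since 25·7 = 175 ≡ 1, so λ ≡ 19.
  x = λ² - 19 - 15 = 361 - 34 ≡ 8; y = λ·(19 - 8) - 5 ≡ 1. → (8, 1)
5P: (8, 1) + (15, 16). λ = (16 - 1)/(15 - 8) ≡ 15/7 mod 29. 7⁻¹ ≡ 25 (mod 29) since 7·25 = 175 ≡ 1, so λ ≡ 27.
  x = λ² - 8 - 15 = 729 - 23 ≡ 10; y = λ·(8 - 10) - 1 ≡ 3. → (10, 3)
6P: (10, 3) + (15, 16). λ = (16 - 3)/(15 - 10) ≡ 13/5 mod 29. 5⁻¹ ≡ 6 (mod 29) since 5·6 = 30 ≡ 1, so λ ≡ 20.
  x = λ² - 10 - 15 = 400 - 25 ≡ 27; y = λ·(10 - 27) - 3 ≡ 5. → (27, 5)
7P: (27, 5) + (15, 16). λ = (16 - 5)/(15 - 27) ≡ 11/17 mod 29. 17⁻¹ ≡ 12 (mod 29) since 17·12 = 204 ≡ 1, so λ ≡ 16.
  x = λ² - 27 - 15 = 256 - 42 ≡ 11; y = λ·(27 - 11) - 5 ≡ 19. → (11, 19)
8P: (11, 19) + (15, 16). λ = (16 - 19)/(15 - 11) ≡ 26/4 mod 29. 4⁻¹ ≡ 22 (mod 29) since 4·22 = 88 ≡ 1, so λ ≡ 21.
  x = λ² - 11 - 15 = 441 - 26 ≡ 9; y = λ·(11 - 9) - 19 ≡ 23. → (9, 23)
9P: (9, 23) + (15, 16). λ = (16 - 23)/(15 - 9) ≡ 22/6 mod 29. 6⁻¹ ≡ 5 (mod 29), so λ ≡ 23.
  x = λ² - 9 - 15 = 529 - 24 ≡ 12; y = λ·(9 - 12) - 23 ≡ 24. → (12, 24)

(12, 24)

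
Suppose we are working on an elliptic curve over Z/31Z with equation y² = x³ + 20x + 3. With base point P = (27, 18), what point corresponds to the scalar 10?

(20, 23)

Double-and-add on 10 = (1010)₂. Start with P = (27, 18) for the leading 1-bit.
double: tangent at (27, 18): λ = (3·27² + 20)/(2·18) ≡ 6/5. 5⁻¹ ≡ 25 (mod 31) since 5·25 = 125 ≡ 1, so λ ≡ 6·25 ≡ 26.
  x = λ² - 27 - 27 = 676 - 54 ≡ 2; y = λ·(27 - 2) - 18 ≡ 12. → (2, 12)
double: tangent at (2, 12): λ = (3·2² + 20)/(2·12) ≡ 1/24. 24⁻¹ ≡ 22 (mod 31), so λ ≡ 1·22 ≡ 22.
  x = λ² - 2 - 2 = 484 - 4 ≡ 15; y = λ·(2 - 15) - 12 ≡ 12. → (15, 12)
add P: (15, 12) + (27, 18). λ = (18 - 12)/(27 - 15) ≡ 6/12 mod 31. 12⁻¹ ≡ 13 (mod 31) since 12·13 = 156 ≡ 1, so λ ≡ 16.
  x = λ² - 15 - 27 = 256 - 42 ≡ 28; y = λ·(15 - 28) - 12 ≡ 28. → (28, 28)
double: tangent at (28, 28): λ = (3·28² + 20)/(2·28) ≡ 16/25. 25⁻¹ ≡ 5 (mod 31), so λ ≡ 16·5 ≡ 18.
  x = λ² - 28 - 28 = 324 - 56 ≡ 20; y = λ·(28 - 20) - 28 ≡ 23. → (20, 23)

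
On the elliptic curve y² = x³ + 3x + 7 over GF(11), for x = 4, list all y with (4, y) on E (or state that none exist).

x³ + 3x + 7 = 83 ≡ 6 (mod 11).
6 is a non-residue mod 11; no y exists.

none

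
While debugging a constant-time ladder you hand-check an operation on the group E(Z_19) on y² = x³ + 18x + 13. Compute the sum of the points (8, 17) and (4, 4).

(8, 17) + (4, 4). λ = (4 - 17)/(4 - 8) ≡ 6/15 mod 19. 15⁻¹ ≡ 14 (mod 19), so λ ≡ 8.
  x = λ² - 8 - 4 = 64 - 12 ≡ 14; y = λ·(8 - 14) - 17 ≡ 11. → (14, 11)

(14, 11)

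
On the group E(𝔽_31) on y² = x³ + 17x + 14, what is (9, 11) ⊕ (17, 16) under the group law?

(2, 5)

(9, 11) + (17, 16). λ = (16 - 11)/(17 - 9) ≡ 5/8 mod 31. 8⁻¹ ≡ 4 (mod 31) since 8·4 = 32 ≡ 1, so λ ≡ 20.
  x = λ² - 9 - 17 = 400 - 26 ≡ 2; y = λ·(9 - 2) - 11 ≡ 5. → (2, 5)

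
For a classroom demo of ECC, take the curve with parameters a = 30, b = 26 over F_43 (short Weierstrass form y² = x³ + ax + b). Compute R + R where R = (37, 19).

(29, 1)

tangent at (37, 19): λ = (3·37² + 30)/(2·19) ≡ 9/38. 38⁻¹ ≡ 17 (mod 43) since 38·17 = 646 ≡ 1, so λ ≡ 9·17 ≡ 24.
  x = λ² - 37 - 37 = 576 - 74 ≡ 29; y = λ·(37 - 29) - 19 ≡ 1. → (29, 1)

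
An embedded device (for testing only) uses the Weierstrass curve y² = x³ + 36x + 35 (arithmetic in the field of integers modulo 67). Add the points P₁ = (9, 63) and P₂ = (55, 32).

(9, 63) + (55, 32). λ = (32 - 63)/(55 - 9) ≡ 36/46 mod 67. 46⁻¹ ≡ 51 (mod 67) since 46·51 = 2346 ≡ 1, so λ ≡ 27.
  x = λ² - 9 - 55 = 729 - 64 ≡ 62; y = λ·(9 - 62) - 63 ≡ 47. → (62, 47)

(62, 47)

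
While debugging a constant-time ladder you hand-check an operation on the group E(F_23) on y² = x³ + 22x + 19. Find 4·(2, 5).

Write G = (2, 5).
Double-and-add on 4 = (100)₂. Start with G = (2, 5) for the leading 1-bit.
double: tangent at (2, 5): λ = (3·2² + 22)/(2·5) ≡ 11/10. 10⁻¹ ≡ 7 (mod 23) since 10·7 = 70 ≡ 1, so λ ≡ 11·7 ≡ 8.
  x = λ² - 2 - 2 = 64 - 4 ≡ 14; y = λ·(2 - 14) - 5 ≡ 14. → (14, 14)
double: tangent at (14, 14): λ = (3·14² + 22)/(2·14) ≡ 12/5. 5⁻¹ ≡ 14 (mod 23), so λ ≡ 12·14 ≡ 7.
  x = λ² - 14 - 14 = 49 - 28 ≡ 21; y = λ·(14 - 21) - 14 ≡ 6. → (21, 6)

(21, 6)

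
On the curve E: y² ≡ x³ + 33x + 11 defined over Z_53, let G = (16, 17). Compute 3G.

(0, 45)

Repeated addition: build up to 3G.
2G: tangent at (16, 17): λ = (3·16² + 33)/(2·17) ≡ 6/34. 34⁻¹ ≡ 39 (mod 53), so λ ≡ 6·39 ≡ 22.
  x = λ² - 16 - 16 = 484 - 32 ≡ 28; y = λ·(16 - 28) - 17 ≡ 37. → (28, 37)
3G: (28, 37) + (16, 17). λ = (17 - 37)/(16 - 28) ≡ 33/41 mod 53. 41⁻¹ ≡ 22 (mod 53) since 41·22 = 902 ≡ 1, so λ ≡ 37.
  x = λ² - 28 - 16 = 1369 - 44 ≡ 0; y = λ·(28 - 0) - 37 ≡ 45. → (0, 45)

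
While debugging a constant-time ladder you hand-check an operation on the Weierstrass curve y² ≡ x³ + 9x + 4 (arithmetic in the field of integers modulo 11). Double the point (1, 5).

tangent at (1, 5): λ = (3·1² + 9)/(2·5) ≡ 1/10. 10⁻¹ ≡ 10 (mod 11), so λ ≡ 1·10 ≡ 10.
  x = λ² - 1 - 1 = 100 - 2 ≡ 10; y = λ·(1 - 10) - 5 ≡ 4. → (10, 4)

(10, 4)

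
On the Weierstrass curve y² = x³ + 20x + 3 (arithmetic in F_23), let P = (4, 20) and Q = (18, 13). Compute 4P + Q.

(16, 7)

First 4P:
Double-and-add on 4 = (100)₂. Start with P = (4, 20) for the leading 1-bit.
double: tangent at (4, 20): λ = (3·4² + 20)/(2·20) ≡ 22/17. 17⁻¹ ≡ 19 (mod 23) since 17·19 = 323 ≡ 1, so λ ≡ 22·19 ≡ 4.
  x = λ² - 4 - 4 = 16 - 8 ≡ 8; y = λ·(4 - 8) - 20 ≡ 10. → (8, 10)
double: tangent at (8, 10): λ = (3·8² + 20)/(2·10) ≡ 5/20. 20⁻¹ ≡ 15 (mod 23), so λ ≡ 5·15 ≡ 6.
  x = λ² - 8 - 8 = 36 - 16 ≡ 20; y = λ·(8 - 20) - 10 ≡ 10. → (20, 10)
4P = (20, 10).
Finally 4P + Q:
(20, 10) + (18, 13). λ = (13 - 10)/(18 - 20) ≡ 3/21 mod 23. 21⁻¹ ≡ 11 (mod 23), so λ ≡ 10.
  x = λ² - 20 - 18 = 100 - 38 ≡ 16; y = λ·(20 - 16) - 10 ≡ 7. → (16, 7)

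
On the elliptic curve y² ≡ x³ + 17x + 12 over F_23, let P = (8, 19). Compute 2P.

tangent at (8, 19): λ = (3·8² + 17)/(2·19) ≡ 2/15. 15⁻¹ ≡ 20 (mod 23) since 15·20 = 300 ≡ 1, so λ ≡ 2·20 ≡ 17.
  x = λ² - 8 - 8 = 289 - 16 ≡ 20; y = λ·(8 - 20) - 19 ≡ 7. → (20, 7)

(20, 7)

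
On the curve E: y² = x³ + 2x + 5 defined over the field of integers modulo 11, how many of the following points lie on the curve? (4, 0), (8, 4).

(4, 0): 0² ≡ 0, rhs ≡ 0 → on.
(8, 4): 4² ≡ 5, rhs ≡ 5 → on.

2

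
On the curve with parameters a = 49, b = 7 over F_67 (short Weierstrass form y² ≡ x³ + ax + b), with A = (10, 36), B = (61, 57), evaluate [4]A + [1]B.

First 4A:
Double-and-add on 4 = (100)₂. Start with A = (10, 36) for the leading 1-bit.
double: tangent at (10, 36): λ = (3·10² + 49)/(2·36) ≡ 14/5. 5⁻¹ ≡ 27 (mod 67) since 5·27 = 135 ≡ 1, so λ ≡ 14·27 ≡ 43.
  x = λ² - 10 - 10 = 1849 - 20 ≡ 20; y = λ·(10 - 20) - 36 ≡ 3. → (20, 3)
double: tangent at (20, 3): λ = (3·20² + 49)/(2·3) ≡ 43/6. 6⁻¹ ≡ 56 (mod 67), so λ ≡ 43·56 ≡ 63.
  x = λ² - 20 - 20 = 3969 - 40 ≡ 43; y = λ·(20 - 43) - 3 ≡ 22. → (43, 22)
4A = (43, 22).
Finally 4A + B:
(43, 22) + (61, 57). λ = (57 - 22)/(61 - 43) ≡ 35/18 mod 67. 18⁻¹ ≡ 41 (mod 67), so λ ≡ 28.
  x = λ² - 43 - 61 = 784 - 104 ≡ 10; y = λ·(43 - 10) - 22 ≡ 31. → (10, 31)

(10, 31)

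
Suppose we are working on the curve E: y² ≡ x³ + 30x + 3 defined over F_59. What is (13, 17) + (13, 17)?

(2, 37)

tangent at (13, 17): λ = (3·13² + 30)/(2·17) ≡ 6/34. 34⁻¹ ≡ 33 (mod 59), so λ ≡ 6·33 ≡ 21.
  x = λ² - 13 - 13 = 441 - 26 ≡ 2; y = λ·(13 - 2) - 17 ≡ 37. → (2, 37)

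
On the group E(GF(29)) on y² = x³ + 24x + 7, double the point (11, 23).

(23, 16)

tangent at (11, 23): λ = (3·11² + 24)/(2·23) ≡ 10/17. 17⁻¹ ≡ 12 (mod 29) since 17·12 = 204 ≡ 1, so λ ≡ 10·12 ≡ 4.
  x = λ² - 11 - 11 = 16 - 22 ≡ 23; y = λ·(11 - 23) - 23 ≡ 16. → (23, 16)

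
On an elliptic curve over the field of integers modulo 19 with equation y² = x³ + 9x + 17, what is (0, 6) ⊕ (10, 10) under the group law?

(0, 6) + (10, 10). λ = (10 - 6)/(10 - 0) ≡ 4/10 mod 19. 10⁻¹ ≡ 2 (mod 19), so λ ≡ 8.
  x = λ² - 0 - 10 = 64 - 10 ≡ 16; y = λ·(0 - 16) - 6 ≡ 18. → (16, 18)

(16, 18)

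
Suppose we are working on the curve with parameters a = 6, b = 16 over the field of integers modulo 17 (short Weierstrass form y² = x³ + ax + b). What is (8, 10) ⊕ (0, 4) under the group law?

(0, 13)

(8, 10) + (0, 4). λ = (4 - 10)/(0 - 8) ≡ 11/9 mod 17. 9⁻¹ ≡ 2 (mod 17), so λ ≡ 5.
  x = λ² - 8 - 0 = 25 - 8 ≡ 0; y = λ·(8 - 0) - 10 ≡ 13. → (0, 13)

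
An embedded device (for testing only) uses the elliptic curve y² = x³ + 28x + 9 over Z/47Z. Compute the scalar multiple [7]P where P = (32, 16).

Repeated addition: build up to 7P.
2P: tangent at (32, 16): λ = (3·32² + 28)/(2·16) ≡ 45/32. 32⁻¹ ≡ 25 (mod 47) since 32·25 = 800 ≡ 1, so λ ≡ 45·25 ≡ 44.
  x = λ² - 32 - 32 = 1936 - 64 ≡ 39; y = λ·(32 - 39) - 16 ≡ 5. → (39, 5)
3P: (39, 5) + (32, 16). λ = (16 - 5)/(32 - 39) ≡ 11/40 mod 47. 40⁻¹ ≡ 20 (mod 47), so λ ≡ 32.
  x = λ² - 39 - 32 = 1024 - 71 ≡ 13; y = λ·(39 - 13) - 5 ≡ 28. → (13, 28)
4P: (13, 28) + (32, 16). λ = (16 - 28)/(32 - 13) ≡ 35/19 mod 47. 19⁻¹ ≡ 5 (mod 47), so λ ≡ 34.
  x = λ² - 13 - 32 = 1156 - 45 ≡ 30; y = λ·(13 - 30) - 28 ≡ 5. → (30, 5)
5P: (30, 5) + (32, 16). λ = (16 - 5)/(32 - 30) ≡ 11/2 mod 47. 2⁻¹ ≡ 24 (mod 47) since 2·24 = 48 ≡ 1, so λ ≡ 29.
  x = λ² - 30 - 32 = 841 - 62 ≡ 27; y = λ·(30 - 27) - 5 ≡ 35. → (27, 35)
6P: (27, 35) + (32, 16). λ = (16 - 35)/(32 - 27) ≡ 28/5 mod 47. 5⁻¹ ≡ 19 (mod 47) since 5·19 = 95 ≡ 1, so λ ≡ 15.
  x = λ² - 27 - 32 = 225 - 59 ≡ 25; y = λ·(27 - 25) - 35 ≡ 42. → (25, 42)
7P: (25, 42) + (32, 16). λ = (16 - 42)/(32 - 25) ≡ 21/7 mod 47. 7⁻¹ ≡ 27 (mod 47) since 7·27 = 189 ≡ 1, so λ ≡ 3.
  x = λ² - 25 - 32 = 9 - 57 ≡ 46; y = λ·(25 - 46) - 42 ≡ 36. → (46, 36)

(46, 36)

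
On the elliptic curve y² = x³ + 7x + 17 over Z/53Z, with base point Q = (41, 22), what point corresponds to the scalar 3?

Repeated addition: build up to 3Q.
2Q: tangent at (41, 22): λ = (3·41² + 7)/(2·22) ≡ 15/44. 44⁻¹ ≡ 47 (mod 53), so λ ≡ 15·47 ≡ 16.
  x = λ² - 41 - 41 = 256 - 82 ≡ 15; y = λ·(41 - 15) - 22 ≡ 23. → (15, 23)
3Q: (15, 23) + (41, 22). λ = (22 - 23)/(41 - 15) ≡ 52/26 mod 53. 26⁻¹ ≡ 51 (mod 53) since 26·51 = 1326 ≡ 1, so λ ≡ 2.
  x = λ² - 15 - 41 = 4 - 56 ≡ 1; y = λ·(15 - 1) - 23 ≡ 5. → (1, 5)

(1, 5)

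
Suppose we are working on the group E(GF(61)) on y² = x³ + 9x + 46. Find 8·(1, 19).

Write G = (1, 19).
Repeated addition: build up to 8G.
2G: tangent at (1, 19): λ = (3·1² + 9)/(2·19) ≡ 12/38. 38⁻¹ ≡ 53 (mod 61), so λ ≡ 12·53 ≡ 26.
  x = λ² - 1 - 1 = 676 - 2 ≡ 3; y = λ·(1 - 3) - 19 ≡ 51. → (3, 51)
3G: (3, 51) + (1, 19). λ = (19 - 51)/(1 - 3) ≡ 29/59 mod 61. 59⁻¹ ≡ 30 (mod 61), so λ ≡ 16.
  x = λ² - 3 - 1 = 256 - 4 ≡ 8; y = λ·(3 - 8) - 51 ≡ 52. → (8, 52)
4G: (8, 52) + (1, 19). λ = (19 - 52)/(1 - 8) ≡ 28/54 mod 61. 54⁻¹ ≡ 26 (mod 61), so λ ≡ 57.
  x = λ² - 8 - 1 = 3249 - 9 ≡ 7; y = λ·(8 - 7) - 52 ≡ 5. → (7, 5)
5G: (7, 5) + (1, 19). λ = (19 - 5)/(1 - 7) ≡ 14/55 mod 61. 55⁻¹ ≡ 10 (mod 61), so λ ≡ 18.
  x = λ² - 7 - 1 = 324 - 8 ≡ 11; y = λ·(7 - 11) - 5 ≡ 45. → (11, 45)
6G: (11, 45) + (1, 19). λ = (19 - 45)/(1 - 11) ≡ 35/51 mod 61. 51⁻¹ ≡ 6 (mod 61), so λ ≡ 27.
  x = λ² - 11 - 1 = 729 - 12 ≡ 46; y = λ·(11 - 46) - 45 ≡ 47. → (46, 47)
7G: (46, 47) + (1, 19). λ = (19 - 47)/(1 - 46) ≡ 33/16 mod 61. 16⁻¹ ≡ 42 (mod 61), so λ ≡ 44.
  x = λ² - 46 - 1 = 1936 - 47 ≡ 59; y = λ·(46 - 59) - 47 ≡ 52. → (59, 52)
8G: (59, 52) + (1, 19). λ = (19 - 52)/(1 - 59) ≡ 28/3 mod 61. 3⁻¹ ≡ 41 (mod 61) since 3·41 = 123 ≡ 1, so λ ≡ 50.
  x = λ² - 59 - 1 = 2500 - 60 ≡ 0; y = λ·(59 - 0) - 52 ≡ 31. → (0, 31)

(0, 31)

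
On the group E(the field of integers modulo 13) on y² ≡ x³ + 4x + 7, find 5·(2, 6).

Write Q = (2, 6).
Double-and-add on 5 = (101)₂. Start with Q = (2, 6) for the leading 1-bit.
double: tangent at (2, 6): λ = (3·2² + 4)/(2·6) ≡ 3/12. 12⁻¹ ≡ 12 (mod 13), so λ ≡ 3·12 ≡ 10.
  x = λ² - 2 - 2 = 100 - 4 ≡ 5; y = λ·(2 - 5) - 6 ≡ 3. → (5, 3)
double: tangent at (5, 3): λ = (3·5² + 4)/(2·3) ≡ 1/6. 6⁻¹ ≡ 11 (mod 13) since 6·11 = 66 ≡ 1, so λ ≡ 1·11 ≡ 11.
  x = λ² - 5 - 5 = 121 - 10 ≡ 7; y = λ·(5 - 7) - 3 ≡ 1. → (7, 1)
add Q: (7, 1) + (2, 6). λ = (6 - 1)/(2 - 7) ≡ 5/8 mod 13. 8⁻¹ ≡ 5 (mod 13), so λ ≡ 12.
  x = λ² - 7 - 2 = 144 - 9 ≡ 5; y = λ·(7 - 5) - 1 ≡ 10. → (5, 10)

(5, 10)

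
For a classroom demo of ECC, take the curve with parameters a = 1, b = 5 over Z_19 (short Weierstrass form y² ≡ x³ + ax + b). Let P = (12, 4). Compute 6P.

Double-and-add on 6 = (110)₂. Start with P = (12, 4) for the leading 1-bit.
double: tangent at (12, 4): λ = (3·12² + 1)/(2·4) ≡ 15/8. 8⁻¹ ≡ 12 (mod 19), so λ ≡ 15·12 ≡ 9.
  x = λ² - 12 - 12 = 81 - 24 ≡ 0; y = λ·(12 - 0) - 4 ≡ 9. → (0, 9)
add P: (0, 9) + (12, 4). λ = (4 - 9)/(12 - 0) ≡ 14/12 mod 19. 12⁻¹ ≡ 8 (mod 19) since 12·8 = 96 ≡ 1, so λ ≡ 17.
  x = λ² - 0 - 12 = 289 - 12 ≡ 11; y = λ·(0 - 11) - 9 ≡ 13. → (11, 13)
double: tangent at (11, 13): λ = (3·11² + 1)/(2·13) ≡ 3/7. 7⁻¹ ≡ 11 (mod 19), so λ ≡ 3·11 ≡ 14.
  x = λ² - 11 - 11 = 196 - 22 ≡ 3; y = λ·(11 - 3) - 13 ≡ 4. → (3, 4)

(3, 4)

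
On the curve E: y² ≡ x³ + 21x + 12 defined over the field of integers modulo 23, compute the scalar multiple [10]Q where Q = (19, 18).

Repeated addition: build up to 10Q.
2Q: tangent at (19, 18): λ = (3·19² + 21)/(2·18) ≡ 0/13. 13⁻¹ ≡ 16 (mod 23), so λ ≡ 0·16 ≡ 0.
  x = λ² - 19 - 19 = 0 - 38 ≡ 8; y = λ·(19 - 8) - 18 ≡ 5. → (8, 5)
3Q: (8, 5) + (19, 18). λ = (18 - 5)/(19 - 8) ≡ 13/11 mod 23. 11⁻¹ ≡ 21 (mod 23), so λ ≡ 20.
  x = λ² - 8 - 19 = 400 - 27 ≡ 5; y = λ·(8 - 5) - 5 ≡ 9. → (5, 9)
4Q: (5, 9) + (19, 18). λ = (18 - 9)/(19 - 5) ≡ 9/14 mod 23. 14⁻¹ ≡ 5 (mod 23) since 14·5 = 70 ≡ 1, so λ ≡ 22.
  x = λ² - 5 - 19 = 484 - 24 ≡ 0; y = λ·(5 - 0) - 9 ≡ 9. → (0, 9)
5Q: (0, 9) + (19, 18). λ = (18 - 9)/(19 - 0) ≡ 9/19 mod 23. 19⁻¹ ≡ 17 (mod 23) since 19·17 = 323 ≡ 1, so λ ≡ 15.
  x = λ² - 0 - 19 = 225 - 19 ≡ 22; y = λ·(0 - 22) - 9 ≡ 6. → (22, 6)
6Q: (22, 6) + (19, 18). λ = (18 - 6)/(19 - 22) ≡ 12/20 mod 23. 20⁻¹ ≡ 15 (mod 23) since 20·15 = 300 ≡ 1, so λ ≡ 19.
  x = λ² - 22 - 19 = 361 - 41 ≡ 21; y = λ·(22 - 21) - 6 ≡ 13. → (21, 13)
7Q: (21, 13) + (19, 18). λ = (18 - 13)/(19 - 21) ≡ 5/21 mod 23. 21⁻¹ ≡ 11 (mod 23), so λ ≡ 9.
  x = λ² - 21 - 19 = 81 - 40 ≡ 18; y = λ·(21 - 18) - 13 ≡ 14. → (18, 14)
8Q: (18, 14) + (19, 18). λ = (18 - 14)/(19 - 18) ≡ 4/1 mod 23. 1⁻¹ ≡ 1 (mod 23), so λ ≡ 4.
  x = λ² - 18 - 19 = 16 - 37 ≡ 2; y = λ·(18 - 2) - 14 ≡ 4. → (2, 4)
9Q: (2, 4) + (19, 18). λ = (18 - 4)/(19 - 2) ≡ 14/17 mod 23. 17⁻¹ ≡ 19 (mod 23), so λ ≡ 13.
  x = λ² - 2 - 19 = 169 - 21 ≡ 10; y = λ·(2 - 10) - 4 ≡ 7. → (10, 7)
10Q: (10, 7) + (19, 18). λ = (18 - 7)/(19 - 10) ≡ 11/9 mod 23. 9⁻¹ ≡ 18 (mod 23), so λ ≡ 14.
  x = λ² - 10 - 19 = 196 - 29 ≡ 6; y = λ·(10 - 6) - 7 ≡ 3. → (6, 3)

(6, 3)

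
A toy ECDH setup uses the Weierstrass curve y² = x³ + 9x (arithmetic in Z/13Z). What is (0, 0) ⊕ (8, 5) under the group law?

(0, 0) + (8, 5). λ = (5 - 0)/(8 - 0) ≡ 5/8 mod 13. 8⁻¹ ≡ 5 (mod 13) since 8·5 = 40 ≡ 1, so λ ≡ 12.
  x = λ² - 0 - 8 = 144 - 8 ≡ 6; y = λ·(0 - 6) - 0 ≡ 6. → (6, 6)

(6, 6)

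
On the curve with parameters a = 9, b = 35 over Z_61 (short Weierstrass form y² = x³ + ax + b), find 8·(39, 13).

Write G = (39, 13).
Double-and-add on 8 = (1000)₂. Start with G = (39, 13) for the leading 1-bit.
double: tangent at (39, 13): λ = (3·39² + 9)/(2·13) ≡ 58/26. 26⁻¹ ≡ 54 (mod 61) since 26·54 = 1404 ≡ 1, so λ ≡ 58·54 ≡ 21.
  x = λ² - 39 - 39 = 441 - 78 ≡ 58; y = λ·(39 - 58) - 13 ≡ 15. → (58, 15)
double: tangent at (58, 15): λ = (3·58² + 9)/(2·15) ≡ 36/30. 30⁻¹ ≡ 59 (mod 61), so λ ≡ 36·59 ≡ 50.
  x = λ² - 58 - 58 = 2500 - 116 ≡ 5; y = λ·(58 - 5) - 15 ≡ 12. → (5, 12)
double: tangent at (5, 12): λ = (3·5² + 9)/(2·12) ≡ 23/24. 24⁻¹ ≡ 28 (mod 61) since 24·28 = 672 ≡ 1, so λ ≡ 23·28 ≡ 34.
  x = λ² - 5 - 5 = 1156 - 10 ≡ 48; y = λ·(5 - 48) - 12 ≡ 51. → (48, 51)

(48, 51)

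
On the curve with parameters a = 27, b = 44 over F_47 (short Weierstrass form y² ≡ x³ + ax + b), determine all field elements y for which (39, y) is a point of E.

16, 31

x³ + 27x + 44 = 60416 ≡ 21 (mod 47).
Square roots of 21 mod 47: 16 and 31 (since 16² = 256 ≡ 21).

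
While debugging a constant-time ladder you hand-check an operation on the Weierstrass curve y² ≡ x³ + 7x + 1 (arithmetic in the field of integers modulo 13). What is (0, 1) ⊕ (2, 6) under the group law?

(1, 3)

(0, 1) + (2, 6). λ = (6 - 1)/(2 - 0) ≡ 5/2 mod 13. 2⁻¹ ≡ 7 (mod 13), so λ ≡ 9.
  x = λ² - 0 - 2 = 81 - 2 ≡ 1; y = λ·(0 - 1) - 1 ≡ 3. → (1, 3)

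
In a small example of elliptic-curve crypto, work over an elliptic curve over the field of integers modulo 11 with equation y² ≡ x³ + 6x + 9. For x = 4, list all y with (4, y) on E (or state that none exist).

x³ + 6x + 9 = 97 ≡ 9 (mod 11).
Square roots of 9 mod 11: 3 and 8 (since 3² = 9 ≡ 9).

3, 8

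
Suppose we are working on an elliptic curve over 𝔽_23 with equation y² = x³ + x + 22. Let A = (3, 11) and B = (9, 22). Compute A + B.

(3, 11) + (9, 22). λ = (22 - 11)/(9 - 3) ≡ 11/6 mod 23. 6⁻¹ ≡ 4 (mod 23), so λ ≡ 21.
  x = λ² - 3 - 9 = 441 - 12 ≡ 15; y = λ·(3 - 15) - 11 ≡ 13. → (15, 13)

(15, 13)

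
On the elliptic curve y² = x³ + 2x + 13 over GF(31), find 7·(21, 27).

(21, 27)

Write P = (21, 27).
Double-and-add on 7 = (111)₂. Start with P = (21, 27) for the leading 1-bit.
double: tangent at (21, 27): λ = (3·21² + 2)/(2·27) ≡ 23/23. 23⁻¹ ≡ 27 (mod 31), so λ ≡ 23·27 ≡ 1.
  x = λ² - 21 - 21 = 1 - 42 ≡ 21; y = λ·(21 - 21) - 27 ≡ 4. → (21, 4)
add P: (21, 4) + (21, 27): same x and y₁ ≡ -y₂, so the sum is O.
double: O + O = O (identity).
add P: O + (21, 27) = (21, 27) (identity).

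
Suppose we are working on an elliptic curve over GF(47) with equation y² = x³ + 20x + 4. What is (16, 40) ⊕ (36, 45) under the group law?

(16, 40) + (36, 45). λ = (45 - 40)/(36 - 16) ≡ 5/20 mod 47. 20⁻¹ ≡ 40 (mod 47), so λ ≡ 12.
  x = λ² - 16 - 36 = 144 - 52 ≡ 45; y = λ·(16 - 45) - 40 ≡ 35. → (45, 35)

(45, 35)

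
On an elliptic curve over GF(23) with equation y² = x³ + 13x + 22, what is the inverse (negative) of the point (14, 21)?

(14, 2)

-(14, 21) = (14, -21 mod 23) = (14, 2).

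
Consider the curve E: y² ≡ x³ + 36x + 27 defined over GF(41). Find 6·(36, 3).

(24, 18)

Write P = (36, 3).
Repeated addition: build up to 6P.
2P: tangent at (36, 3): λ = (3·36² + 36)/(2·3) ≡ 29/6. 6⁻¹ ≡ 7 (mod 41), so λ ≡ 29·7 ≡ 39.
  x = λ² - 36 - 36 = 1521 - 72 ≡ 14; y = λ·(36 - 14) - 3 ≡ 35. → (14, 35)
3P: (14, 35) + (36, 3). λ = (3 - 35)/(36 - 14) ≡ 9/22 mod 41. 22⁻¹ ≡ 28 (mod 41), so λ ≡ 6.
  x = λ² - 14 - 36 = 36 - 50 ≡ 27; y = λ·(14 - 27) - 35 ≡ 10. → (27, 10)
4P: (27, 10) + (36, 3). λ = (3 - 10)/(36 - 27) ≡ 34/9 mod 41. 9⁻¹ ≡ 32 (mod 41), so λ ≡ 22.
  x = λ² - 27 - 36 = 484 - 63 ≡ 11; y = λ·(27 - 11) - 10 ≡ 14. → (11, 14)
5P: (11, 14) + (36, 3). λ = (3 - 14)/(36 - 11) ≡ 30/25 mod 41. 25⁻¹ ≡ 23 (mod 41) since 25·23 = 575 ≡ 1, so λ ≡ 34.
  x = λ² - 11 - 36 = 1156 - 47 ≡ 2; y = λ·(11 - 2) - 14 ≡ 5. → (2, 5)
6P: (2, 5) + (36, 3). λ = (3 - 5)/(36 - 2) ≡ 39/34 mod 41. 34⁻¹ ≡ 35 (mod 41) since 34·35 = 1190 ≡ 1, so λ ≡ 12.
  x = λ² - 2 - 36 = 144 - 38 ≡ 24; y = λ·(2 - 24) - 5 ≡ 18. → (24, 18)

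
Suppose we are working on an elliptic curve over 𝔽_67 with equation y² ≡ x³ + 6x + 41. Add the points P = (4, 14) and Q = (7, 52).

(8, 47)

(4, 14) + (7, 52). λ = (52 - 14)/(7 - 4) ≡ 38/3 mod 67. 3⁻¹ ≡ 45 (mod 67) since 3·45 = 135 ≡ 1, so λ ≡ 35.
  x = λ² - 4 - 7 = 1225 - 11 ≡ 8; y = λ·(4 - 8) - 14 ≡ 47. → (8, 47)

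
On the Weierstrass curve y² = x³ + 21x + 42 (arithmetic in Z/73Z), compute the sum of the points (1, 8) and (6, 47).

(1, 8) + (6, 47). λ = (47 - 8)/(6 - 1) ≡ 39/5 mod 73. 5⁻¹ ≡ 44 (mod 73) since 5·44 = 220 ≡ 1, so λ ≡ 37.
  x = λ² - 1 - 6 = 1369 - 7 ≡ 48; y = λ·(1 - 48) - 8 ≡ 5. → (48, 5)

(48, 5)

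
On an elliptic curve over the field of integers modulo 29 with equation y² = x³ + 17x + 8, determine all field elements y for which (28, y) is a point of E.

x³ + 17x + 8 = 22436 ≡ 19 (mod 29).
19 is a non-residue mod 29; no y exists.

none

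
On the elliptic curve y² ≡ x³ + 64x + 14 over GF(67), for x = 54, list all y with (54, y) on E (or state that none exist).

x³ + 64x + 14 = 160934 ≡ 0 (mod 67).
Only y = 0 satisfies y² ≡ 0.

0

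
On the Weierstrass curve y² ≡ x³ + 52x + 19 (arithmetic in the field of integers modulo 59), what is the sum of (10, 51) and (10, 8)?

The two points share x = 10 and their y-coordinates satisfy 51 + 8 ≡ 0 (mod 59), so they are inverses. Their sum is the point at infinity.

O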